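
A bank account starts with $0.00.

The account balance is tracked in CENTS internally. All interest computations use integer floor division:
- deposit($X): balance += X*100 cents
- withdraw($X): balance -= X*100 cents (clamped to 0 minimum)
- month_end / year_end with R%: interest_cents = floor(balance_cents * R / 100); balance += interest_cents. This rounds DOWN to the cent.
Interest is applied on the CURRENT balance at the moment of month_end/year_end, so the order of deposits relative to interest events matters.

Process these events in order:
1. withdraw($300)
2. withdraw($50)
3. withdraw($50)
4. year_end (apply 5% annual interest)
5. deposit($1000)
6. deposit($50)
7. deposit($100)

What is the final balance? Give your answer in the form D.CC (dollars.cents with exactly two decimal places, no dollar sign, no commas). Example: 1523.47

After 1 (withdraw($300)): balance=$0.00 total_interest=$0.00
After 2 (withdraw($50)): balance=$0.00 total_interest=$0.00
After 3 (withdraw($50)): balance=$0.00 total_interest=$0.00
After 4 (year_end (apply 5% annual interest)): balance=$0.00 total_interest=$0.00
After 5 (deposit($1000)): balance=$1000.00 total_interest=$0.00
After 6 (deposit($50)): balance=$1050.00 total_interest=$0.00
After 7 (deposit($100)): balance=$1150.00 total_interest=$0.00

Answer: 1150.00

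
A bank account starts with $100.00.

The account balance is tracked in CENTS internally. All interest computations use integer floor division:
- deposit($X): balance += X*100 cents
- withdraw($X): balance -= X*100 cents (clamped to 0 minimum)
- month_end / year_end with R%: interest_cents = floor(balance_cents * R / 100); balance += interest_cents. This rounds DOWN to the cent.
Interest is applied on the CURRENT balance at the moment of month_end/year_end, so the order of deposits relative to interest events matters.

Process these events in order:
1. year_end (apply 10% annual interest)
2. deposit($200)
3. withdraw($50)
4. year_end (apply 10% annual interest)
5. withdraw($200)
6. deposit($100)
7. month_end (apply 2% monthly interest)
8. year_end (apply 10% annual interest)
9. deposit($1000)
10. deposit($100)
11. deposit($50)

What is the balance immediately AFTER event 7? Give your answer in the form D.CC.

After 1 (year_end (apply 10% annual interest)): balance=$110.00 total_interest=$10.00
After 2 (deposit($200)): balance=$310.00 total_interest=$10.00
After 3 (withdraw($50)): balance=$260.00 total_interest=$10.00
After 4 (year_end (apply 10% annual interest)): balance=$286.00 total_interest=$36.00
After 5 (withdraw($200)): balance=$86.00 total_interest=$36.00
After 6 (deposit($100)): balance=$186.00 total_interest=$36.00
After 7 (month_end (apply 2% monthly interest)): balance=$189.72 total_interest=$39.72

Answer: 189.72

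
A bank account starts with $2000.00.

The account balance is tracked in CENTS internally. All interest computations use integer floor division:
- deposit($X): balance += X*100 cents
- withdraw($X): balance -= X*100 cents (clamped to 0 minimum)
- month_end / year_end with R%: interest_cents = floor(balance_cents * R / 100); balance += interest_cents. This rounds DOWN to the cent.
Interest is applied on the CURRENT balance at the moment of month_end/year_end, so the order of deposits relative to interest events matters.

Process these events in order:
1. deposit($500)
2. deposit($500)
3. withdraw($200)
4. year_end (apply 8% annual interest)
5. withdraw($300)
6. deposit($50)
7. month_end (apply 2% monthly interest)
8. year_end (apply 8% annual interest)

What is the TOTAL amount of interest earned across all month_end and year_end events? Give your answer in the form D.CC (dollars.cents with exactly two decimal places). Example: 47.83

Answer: 505.83

Derivation:
After 1 (deposit($500)): balance=$2500.00 total_interest=$0.00
After 2 (deposit($500)): balance=$3000.00 total_interest=$0.00
After 3 (withdraw($200)): balance=$2800.00 total_interest=$0.00
After 4 (year_end (apply 8% annual interest)): balance=$3024.00 total_interest=$224.00
After 5 (withdraw($300)): balance=$2724.00 total_interest=$224.00
After 6 (deposit($50)): balance=$2774.00 total_interest=$224.00
After 7 (month_end (apply 2% monthly interest)): balance=$2829.48 total_interest=$279.48
After 8 (year_end (apply 8% annual interest)): balance=$3055.83 total_interest=$505.83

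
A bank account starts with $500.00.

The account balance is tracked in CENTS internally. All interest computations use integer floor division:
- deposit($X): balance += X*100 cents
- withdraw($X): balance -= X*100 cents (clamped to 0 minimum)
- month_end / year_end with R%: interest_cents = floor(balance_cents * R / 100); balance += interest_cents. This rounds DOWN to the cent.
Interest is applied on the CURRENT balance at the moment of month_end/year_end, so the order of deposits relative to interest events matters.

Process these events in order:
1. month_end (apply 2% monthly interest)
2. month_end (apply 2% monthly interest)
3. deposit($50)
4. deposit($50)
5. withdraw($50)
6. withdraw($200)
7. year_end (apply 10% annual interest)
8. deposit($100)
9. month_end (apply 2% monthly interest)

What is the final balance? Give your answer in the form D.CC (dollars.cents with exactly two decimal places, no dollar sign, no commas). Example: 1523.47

Answer: 517.36

Derivation:
After 1 (month_end (apply 2% monthly interest)): balance=$510.00 total_interest=$10.00
After 2 (month_end (apply 2% monthly interest)): balance=$520.20 total_interest=$20.20
After 3 (deposit($50)): balance=$570.20 total_interest=$20.20
After 4 (deposit($50)): balance=$620.20 total_interest=$20.20
After 5 (withdraw($50)): balance=$570.20 total_interest=$20.20
After 6 (withdraw($200)): balance=$370.20 total_interest=$20.20
After 7 (year_end (apply 10% annual interest)): balance=$407.22 total_interest=$57.22
After 8 (deposit($100)): balance=$507.22 total_interest=$57.22
After 9 (month_end (apply 2% monthly interest)): balance=$517.36 total_interest=$67.36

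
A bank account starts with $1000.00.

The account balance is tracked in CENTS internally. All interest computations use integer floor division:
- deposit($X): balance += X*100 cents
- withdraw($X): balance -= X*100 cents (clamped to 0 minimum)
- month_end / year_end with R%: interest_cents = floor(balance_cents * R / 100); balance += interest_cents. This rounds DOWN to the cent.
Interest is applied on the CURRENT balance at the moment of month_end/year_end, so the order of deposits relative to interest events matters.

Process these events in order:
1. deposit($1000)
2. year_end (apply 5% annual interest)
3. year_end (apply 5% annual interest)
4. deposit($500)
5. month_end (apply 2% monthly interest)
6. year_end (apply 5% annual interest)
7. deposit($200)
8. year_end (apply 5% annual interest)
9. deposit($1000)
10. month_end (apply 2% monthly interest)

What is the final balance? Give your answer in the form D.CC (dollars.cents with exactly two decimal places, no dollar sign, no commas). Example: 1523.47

Answer: 4336.93

Derivation:
After 1 (deposit($1000)): balance=$2000.00 total_interest=$0.00
After 2 (year_end (apply 5% annual interest)): balance=$2100.00 total_interest=$100.00
After 3 (year_end (apply 5% annual interest)): balance=$2205.00 total_interest=$205.00
After 4 (deposit($500)): balance=$2705.00 total_interest=$205.00
After 5 (month_end (apply 2% monthly interest)): balance=$2759.10 total_interest=$259.10
After 6 (year_end (apply 5% annual interest)): balance=$2897.05 total_interest=$397.05
After 7 (deposit($200)): balance=$3097.05 total_interest=$397.05
After 8 (year_end (apply 5% annual interest)): balance=$3251.90 total_interest=$551.90
After 9 (deposit($1000)): balance=$4251.90 total_interest=$551.90
After 10 (month_end (apply 2% monthly interest)): balance=$4336.93 total_interest=$636.93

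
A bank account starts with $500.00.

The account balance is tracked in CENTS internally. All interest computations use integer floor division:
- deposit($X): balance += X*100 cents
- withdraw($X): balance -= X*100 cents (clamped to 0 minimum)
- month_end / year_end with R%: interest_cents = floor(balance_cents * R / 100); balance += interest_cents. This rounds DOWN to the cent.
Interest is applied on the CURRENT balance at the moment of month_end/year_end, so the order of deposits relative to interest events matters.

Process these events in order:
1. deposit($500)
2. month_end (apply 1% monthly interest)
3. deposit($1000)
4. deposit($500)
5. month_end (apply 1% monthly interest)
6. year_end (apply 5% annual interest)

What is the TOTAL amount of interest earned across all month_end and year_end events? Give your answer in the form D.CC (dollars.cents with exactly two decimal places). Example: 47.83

After 1 (deposit($500)): balance=$1000.00 total_interest=$0.00
After 2 (month_end (apply 1% monthly interest)): balance=$1010.00 total_interest=$10.00
After 3 (deposit($1000)): balance=$2010.00 total_interest=$10.00
After 4 (deposit($500)): balance=$2510.00 total_interest=$10.00
After 5 (month_end (apply 1% monthly interest)): balance=$2535.10 total_interest=$35.10
After 6 (year_end (apply 5% annual interest)): balance=$2661.85 total_interest=$161.85

Answer: 161.85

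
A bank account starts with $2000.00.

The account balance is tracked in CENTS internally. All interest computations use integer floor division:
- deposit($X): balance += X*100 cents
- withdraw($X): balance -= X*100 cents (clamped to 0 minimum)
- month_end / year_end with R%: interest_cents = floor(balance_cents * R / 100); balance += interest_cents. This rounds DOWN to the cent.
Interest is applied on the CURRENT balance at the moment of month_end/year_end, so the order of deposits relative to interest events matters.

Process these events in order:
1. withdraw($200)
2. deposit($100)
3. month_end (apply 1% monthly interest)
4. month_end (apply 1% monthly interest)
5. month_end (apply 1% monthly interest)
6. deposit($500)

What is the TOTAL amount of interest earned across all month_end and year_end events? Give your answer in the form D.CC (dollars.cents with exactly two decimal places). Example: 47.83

After 1 (withdraw($200)): balance=$1800.00 total_interest=$0.00
After 2 (deposit($100)): balance=$1900.00 total_interest=$0.00
After 3 (month_end (apply 1% monthly interest)): balance=$1919.00 total_interest=$19.00
After 4 (month_end (apply 1% monthly interest)): balance=$1938.19 total_interest=$38.19
After 5 (month_end (apply 1% monthly interest)): balance=$1957.57 total_interest=$57.57
After 6 (deposit($500)): balance=$2457.57 total_interest=$57.57

Answer: 57.57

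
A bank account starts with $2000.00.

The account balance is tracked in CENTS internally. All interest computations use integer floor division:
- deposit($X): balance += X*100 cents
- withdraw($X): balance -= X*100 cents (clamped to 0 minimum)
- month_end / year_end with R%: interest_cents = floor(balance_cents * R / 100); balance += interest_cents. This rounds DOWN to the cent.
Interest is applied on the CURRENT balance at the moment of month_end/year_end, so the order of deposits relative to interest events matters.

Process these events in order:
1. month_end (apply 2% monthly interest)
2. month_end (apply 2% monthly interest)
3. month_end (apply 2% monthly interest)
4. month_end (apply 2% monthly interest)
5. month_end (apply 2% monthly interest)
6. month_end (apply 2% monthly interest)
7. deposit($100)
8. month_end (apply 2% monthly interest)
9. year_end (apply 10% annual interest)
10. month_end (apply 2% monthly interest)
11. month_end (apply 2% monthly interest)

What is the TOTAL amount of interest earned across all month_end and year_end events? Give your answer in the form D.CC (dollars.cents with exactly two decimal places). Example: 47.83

Answer: 645.89

Derivation:
After 1 (month_end (apply 2% monthly interest)): balance=$2040.00 total_interest=$40.00
After 2 (month_end (apply 2% monthly interest)): balance=$2080.80 total_interest=$80.80
After 3 (month_end (apply 2% monthly interest)): balance=$2122.41 total_interest=$122.41
After 4 (month_end (apply 2% monthly interest)): balance=$2164.85 total_interest=$164.85
After 5 (month_end (apply 2% monthly interest)): balance=$2208.14 total_interest=$208.14
After 6 (month_end (apply 2% monthly interest)): balance=$2252.30 total_interest=$252.30
After 7 (deposit($100)): balance=$2352.30 total_interest=$252.30
After 8 (month_end (apply 2% monthly interest)): balance=$2399.34 total_interest=$299.34
After 9 (year_end (apply 10% annual interest)): balance=$2639.27 total_interest=$539.27
After 10 (month_end (apply 2% monthly interest)): balance=$2692.05 total_interest=$592.05
After 11 (month_end (apply 2% monthly interest)): balance=$2745.89 total_interest=$645.89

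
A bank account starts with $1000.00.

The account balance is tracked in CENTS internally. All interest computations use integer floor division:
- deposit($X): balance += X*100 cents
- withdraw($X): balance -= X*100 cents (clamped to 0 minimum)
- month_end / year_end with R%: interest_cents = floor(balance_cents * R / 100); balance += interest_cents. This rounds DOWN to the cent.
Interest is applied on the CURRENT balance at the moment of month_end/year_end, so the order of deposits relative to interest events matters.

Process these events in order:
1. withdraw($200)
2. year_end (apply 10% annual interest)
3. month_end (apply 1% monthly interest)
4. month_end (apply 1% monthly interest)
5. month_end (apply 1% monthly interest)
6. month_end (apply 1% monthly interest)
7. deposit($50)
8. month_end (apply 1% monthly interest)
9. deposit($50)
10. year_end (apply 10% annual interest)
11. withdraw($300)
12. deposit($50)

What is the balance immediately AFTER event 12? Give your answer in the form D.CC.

After 1 (withdraw($200)): balance=$800.00 total_interest=$0.00
After 2 (year_end (apply 10% annual interest)): balance=$880.00 total_interest=$80.00
After 3 (month_end (apply 1% monthly interest)): balance=$888.80 total_interest=$88.80
After 4 (month_end (apply 1% monthly interest)): balance=$897.68 total_interest=$97.68
After 5 (month_end (apply 1% monthly interest)): balance=$906.65 total_interest=$106.65
After 6 (month_end (apply 1% monthly interest)): balance=$915.71 total_interest=$115.71
After 7 (deposit($50)): balance=$965.71 total_interest=$115.71
After 8 (month_end (apply 1% monthly interest)): balance=$975.36 total_interest=$125.36
After 9 (deposit($50)): balance=$1025.36 total_interest=$125.36
After 10 (year_end (apply 10% annual interest)): balance=$1127.89 total_interest=$227.89
After 11 (withdraw($300)): balance=$827.89 total_interest=$227.89
After 12 (deposit($50)): balance=$877.89 total_interest=$227.89

Answer: 877.89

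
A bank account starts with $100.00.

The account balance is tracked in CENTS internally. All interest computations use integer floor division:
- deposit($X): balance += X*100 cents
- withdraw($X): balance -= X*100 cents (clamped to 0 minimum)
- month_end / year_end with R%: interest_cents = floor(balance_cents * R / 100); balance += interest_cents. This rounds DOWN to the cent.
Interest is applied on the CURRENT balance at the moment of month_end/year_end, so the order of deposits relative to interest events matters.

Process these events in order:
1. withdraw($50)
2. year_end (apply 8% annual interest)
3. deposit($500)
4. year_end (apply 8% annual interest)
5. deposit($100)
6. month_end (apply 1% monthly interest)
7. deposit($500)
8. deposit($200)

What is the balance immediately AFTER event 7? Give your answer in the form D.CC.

Answer: 1205.30

Derivation:
After 1 (withdraw($50)): balance=$50.00 total_interest=$0.00
After 2 (year_end (apply 8% annual interest)): balance=$54.00 total_interest=$4.00
After 3 (deposit($500)): balance=$554.00 total_interest=$4.00
After 4 (year_end (apply 8% annual interest)): balance=$598.32 total_interest=$48.32
After 5 (deposit($100)): balance=$698.32 total_interest=$48.32
After 6 (month_end (apply 1% monthly interest)): balance=$705.30 total_interest=$55.30
After 7 (deposit($500)): balance=$1205.30 total_interest=$55.30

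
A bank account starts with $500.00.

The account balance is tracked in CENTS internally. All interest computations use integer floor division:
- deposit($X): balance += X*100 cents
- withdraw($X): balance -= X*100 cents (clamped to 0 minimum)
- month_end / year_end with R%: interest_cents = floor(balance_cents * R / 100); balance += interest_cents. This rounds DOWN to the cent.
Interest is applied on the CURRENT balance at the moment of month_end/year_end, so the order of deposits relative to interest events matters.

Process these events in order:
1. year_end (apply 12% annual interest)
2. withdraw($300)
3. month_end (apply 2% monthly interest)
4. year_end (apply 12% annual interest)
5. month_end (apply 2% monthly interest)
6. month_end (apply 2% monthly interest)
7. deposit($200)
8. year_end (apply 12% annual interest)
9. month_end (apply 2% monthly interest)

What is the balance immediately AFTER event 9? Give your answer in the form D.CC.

Answer: 581.49

Derivation:
After 1 (year_end (apply 12% annual interest)): balance=$560.00 total_interest=$60.00
After 2 (withdraw($300)): balance=$260.00 total_interest=$60.00
After 3 (month_end (apply 2% monthly interest)): balance=$265.20 total_interest=$65.20
After 4 (year_end (apply 12% annual interest)): balance=$297.02 total_interest=$97.02
After 5 (month_end (apply 2% monthly interest)): balance=$302.96 total_interest=$102.96
After 6 (month_end (apply 2% monthly interest)): balance=$309.01 total_interest=$109.01
After 7 (deposit($200)): balance=$509.01 total_interest=$109.01
After 8 (year_end (apply 12% annual interest)): balance=$570.09 total_interest=$170.09
After 9 (month_end (apply 2% monthly interest)): balance=$581.49 total_interest=$181.49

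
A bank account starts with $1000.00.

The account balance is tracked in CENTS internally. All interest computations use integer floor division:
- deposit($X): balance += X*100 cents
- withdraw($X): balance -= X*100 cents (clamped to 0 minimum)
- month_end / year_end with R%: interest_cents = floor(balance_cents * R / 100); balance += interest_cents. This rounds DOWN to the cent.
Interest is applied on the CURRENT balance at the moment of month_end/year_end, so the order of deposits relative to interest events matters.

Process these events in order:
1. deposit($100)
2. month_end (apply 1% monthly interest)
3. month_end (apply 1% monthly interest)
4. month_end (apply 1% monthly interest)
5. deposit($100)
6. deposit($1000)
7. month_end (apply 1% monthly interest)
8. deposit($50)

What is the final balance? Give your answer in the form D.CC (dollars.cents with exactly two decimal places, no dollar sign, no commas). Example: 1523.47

After 1 (deposit($100)): balance=$1100.00 total_interest=$0.00
After 2 (month_end (apply 1% monthly interest)): balance=$1111.00 total_interest=$11.00
After 3 (month_end (apply 1% monthly interest)): balance=$1122.11 total_interest=$22.11
After 4 (month_end (apply 1% monthly interest)): balance=$1133.33 total_interest=$33.33
After 5 (deposit($100)): balance=$1233.33 total_interest=$33.33
After 6 (deposit($1000)): balance=$2233.33 total_interest=$33.33
After 7 (month_end (apply 1% monthly interest)): balance=$2255.66 total_interest=$55.66
After 8 (deposit($50)): balance=$2305.66 total_interest=$55.66

Answer: 2305.66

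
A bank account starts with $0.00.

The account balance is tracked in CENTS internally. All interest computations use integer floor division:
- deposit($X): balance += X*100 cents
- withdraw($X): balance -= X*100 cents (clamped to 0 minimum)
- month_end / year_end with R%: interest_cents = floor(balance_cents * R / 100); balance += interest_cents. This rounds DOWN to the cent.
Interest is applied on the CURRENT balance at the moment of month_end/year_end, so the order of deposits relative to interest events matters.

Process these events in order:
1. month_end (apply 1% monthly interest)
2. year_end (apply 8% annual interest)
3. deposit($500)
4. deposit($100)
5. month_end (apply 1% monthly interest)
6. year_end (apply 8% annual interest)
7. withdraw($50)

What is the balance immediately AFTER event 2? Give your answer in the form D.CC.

Answer: 0.00

Derivation:
After 1 (month_end (apply 1% monthly interest)): balance=$0.00 total_interest=$0.00
After 2 (year_end (apply 8% annual interest)): balance=$0.00 total_interest=$0.00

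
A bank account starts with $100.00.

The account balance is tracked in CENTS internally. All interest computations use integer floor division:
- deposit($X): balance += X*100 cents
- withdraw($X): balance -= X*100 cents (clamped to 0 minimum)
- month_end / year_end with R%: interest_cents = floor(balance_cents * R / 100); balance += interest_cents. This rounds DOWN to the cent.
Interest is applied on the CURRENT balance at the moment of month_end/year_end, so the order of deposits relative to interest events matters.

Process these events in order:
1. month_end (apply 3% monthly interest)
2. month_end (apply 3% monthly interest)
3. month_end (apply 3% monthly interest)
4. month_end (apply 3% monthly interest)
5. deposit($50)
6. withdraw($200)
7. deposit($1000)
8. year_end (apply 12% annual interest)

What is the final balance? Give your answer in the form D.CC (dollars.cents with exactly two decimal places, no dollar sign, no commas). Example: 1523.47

After 1 (month_end (apply 3% monthly interest)): balance=$103.00 total_interest=$3.00
After 2 (month_end (apply 3% monthly interest)): balance=$106.09 total_interest=$6.09
After 3 (month_end (apply 3% monthly interest)): balance=$109.27 total_interest=$9.27
After 4 (month_end (apply 3% monthly interest)): balance=$112.54 total_interest=$12.54
After 5 (deposit($50)): balance=$162.54 total_interest=$12.54
After 6 (withdraw($200)): balance=$0.00 total_interest=$12.54
After 7 (deposit($1000)): balance=$1000.00 total_interest=$12.54
After 8 (year_end (apply 12% annual interest)): balance=$1120.00 total_interest=$132.54

Answer: 1120.00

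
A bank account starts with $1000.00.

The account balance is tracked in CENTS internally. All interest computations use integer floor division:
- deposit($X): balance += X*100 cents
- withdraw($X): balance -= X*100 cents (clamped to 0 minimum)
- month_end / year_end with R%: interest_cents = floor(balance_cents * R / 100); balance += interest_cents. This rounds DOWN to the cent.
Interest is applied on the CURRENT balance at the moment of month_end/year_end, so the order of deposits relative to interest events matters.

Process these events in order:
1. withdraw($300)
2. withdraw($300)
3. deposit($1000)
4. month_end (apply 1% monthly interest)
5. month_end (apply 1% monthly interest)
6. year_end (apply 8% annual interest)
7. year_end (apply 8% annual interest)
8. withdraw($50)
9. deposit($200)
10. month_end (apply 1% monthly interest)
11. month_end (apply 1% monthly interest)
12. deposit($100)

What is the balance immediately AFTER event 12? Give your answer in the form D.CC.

Answer: 1952.26

Derivation:
After 1 (withdraw($300)): balance=$700.00 total_interest=$0.00
After 2 (withdraw($300)): balance=$400.00 total_interest=$0.00
After 3 (deposit($1000)): balance=$1400.00 total_interest=$0.00
After 4 (month_end (apply 1% monthly interest)): balance=$1414.00 total_interest=$14.00
After 5 (month_end (apply 1% monthly interest)): balance=$1428.14 total_interest=$28.14
After 6 (year_end (apply 8% annual interest)): balance=$1542.39 total_interest=$142.39
After 7 (year_end (apply 8% annual interest)): balance=$1665.78 total_interest=$265.78
After 8 (withdraw($50)): balance=$1615.78 total_interest=$265.78
After 9 (deposit($200)): balance=$1815.78 total_interest=$265.78
After 10 (month_end (apply 1% monthly interest)): balance=$1833.93 total_interest=$283.93
After 11 (month_end (apply 1% monthly interest)): balance=$1852.26 total_interest=$302.26
After 12 (deposit($100)): balance=$1952.26 total_interest=$302.26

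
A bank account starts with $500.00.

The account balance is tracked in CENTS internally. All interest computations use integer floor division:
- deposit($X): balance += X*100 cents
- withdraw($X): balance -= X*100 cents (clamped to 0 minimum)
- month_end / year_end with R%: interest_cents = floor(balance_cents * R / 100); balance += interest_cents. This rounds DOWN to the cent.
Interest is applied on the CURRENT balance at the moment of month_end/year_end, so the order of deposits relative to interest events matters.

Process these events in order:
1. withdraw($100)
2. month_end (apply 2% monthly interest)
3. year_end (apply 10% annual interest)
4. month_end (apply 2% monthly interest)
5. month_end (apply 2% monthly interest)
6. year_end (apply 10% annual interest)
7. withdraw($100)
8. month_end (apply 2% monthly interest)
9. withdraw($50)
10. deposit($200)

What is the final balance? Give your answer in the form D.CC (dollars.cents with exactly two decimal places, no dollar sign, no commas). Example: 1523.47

After 1 (withdraw($100)): balance=$400.00 total_interest=$0.00
After 2 (month_end (apply 2% monthly interest)): balance=$408.00 total_interest=$8.00
After 3 (year_end (apply 10% annual interest)): balance=$448.80 total_interest=$48.80
After 4 (month_end (apply 2% monthly interest)): balance=$457.77 total_interest=$57.77
After 5 (month_end (apply 2% monthly interest)): balance=$466.92 total_interest=$66.92
After 6 (year_end (apply 10% annual interest)): balance=$513.61 total_interest=$113.61
After 7 (withdraw($100)): balance=$413.61 total_interest=$113.61
After 8 (month_end (apply 2% monthly interest)): balance=$421.88 total_interest=$121.88
After 9 (withdraw($50)): balance=$371.88 total_interest=$121.88
After 10 (deposit($200)): balance=$571.88 total_interest=$121.88

Answer: 571.88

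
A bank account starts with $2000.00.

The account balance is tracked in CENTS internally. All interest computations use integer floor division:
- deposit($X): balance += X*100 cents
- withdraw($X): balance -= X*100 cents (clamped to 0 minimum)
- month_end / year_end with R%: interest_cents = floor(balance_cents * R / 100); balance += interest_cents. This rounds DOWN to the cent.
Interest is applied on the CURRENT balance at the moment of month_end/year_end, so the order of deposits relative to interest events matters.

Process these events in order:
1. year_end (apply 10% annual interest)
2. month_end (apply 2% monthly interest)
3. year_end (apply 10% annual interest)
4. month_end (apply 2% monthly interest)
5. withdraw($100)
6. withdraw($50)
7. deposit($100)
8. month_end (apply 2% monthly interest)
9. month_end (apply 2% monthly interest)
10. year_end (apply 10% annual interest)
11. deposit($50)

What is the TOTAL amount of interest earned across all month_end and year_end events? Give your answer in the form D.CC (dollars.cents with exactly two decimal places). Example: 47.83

Answer: 874.19

Derivation:
After 1 (year_end (apply 10% annual interest)): balance=$2200.00 total_interest=$200.00
After 2 (month_end (apply 2% monthly interest)): balance=$2244.00 total_interest=$244.00
After 3 (year_end (apply 10% annual interest)): balance=$2468.40 total_interest=$468.40
After 4 (month_end (apply 2% monthly interest)): balance=$2517.76 total_interest=$517.76
After 5 (withdraw($100)): balance=$2417.76 total_interest=$517.76
After 6 (withdraw($50)): balance=$2367.76 total_interest=$517.76
After 7 (deposit($100)): balance=$2467.76 total_interest=$517.76
After 8 (month_end (apply 2% monthly interest)): balance=$2517.11 total_interest=$567.11
After 9 (month_end (apply 2% monthly interest)): balance=$2567.45 total_interest=$617.45
After 10 (year_end (apply 10% annual interest)): balance=$2824.19 total_interest=$874.19
After 11 (deposit($50)): balance=$2874.19 total_interest=$874.19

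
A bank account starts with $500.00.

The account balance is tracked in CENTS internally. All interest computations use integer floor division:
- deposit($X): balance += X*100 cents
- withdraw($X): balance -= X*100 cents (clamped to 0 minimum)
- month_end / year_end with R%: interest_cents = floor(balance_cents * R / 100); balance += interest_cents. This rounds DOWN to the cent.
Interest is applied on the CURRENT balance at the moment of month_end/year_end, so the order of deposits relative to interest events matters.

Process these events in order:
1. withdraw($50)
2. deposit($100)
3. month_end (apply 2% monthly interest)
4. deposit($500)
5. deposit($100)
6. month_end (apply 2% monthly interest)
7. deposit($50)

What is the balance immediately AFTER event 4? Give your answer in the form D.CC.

Answer: 1061.00

Derivation:
After 1 (withdraw($50)): balance=$450.00 total_interest=$0.00
After 2 (deposit($100)): balance=$550.00 total_interest=$0.00
After 3 (month_end (apply 2% monthly interest)): balance=$561.00 total_interest=$11.00
After 4 (deposit($500)): balance=$1061.00 total_interest=$11.00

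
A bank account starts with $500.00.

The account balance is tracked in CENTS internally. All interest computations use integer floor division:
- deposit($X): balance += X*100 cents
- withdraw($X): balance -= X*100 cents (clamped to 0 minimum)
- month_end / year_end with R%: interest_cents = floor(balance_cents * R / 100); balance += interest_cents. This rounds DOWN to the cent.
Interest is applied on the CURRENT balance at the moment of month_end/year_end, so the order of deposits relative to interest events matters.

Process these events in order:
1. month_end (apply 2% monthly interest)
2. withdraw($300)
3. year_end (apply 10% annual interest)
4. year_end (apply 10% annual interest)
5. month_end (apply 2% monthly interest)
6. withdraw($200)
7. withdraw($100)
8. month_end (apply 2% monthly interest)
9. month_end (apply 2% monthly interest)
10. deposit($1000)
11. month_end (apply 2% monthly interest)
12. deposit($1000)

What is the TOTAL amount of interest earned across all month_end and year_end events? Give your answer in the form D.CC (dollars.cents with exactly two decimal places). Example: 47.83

After 1 (month_end (apply 2% monthly interest)): balance=$510.00 total_interest=$10.00
After 2 (withdraw($300)): balance=$210.00 total_interest=$10.00
After 3 (year_end (apply 10% annual interest)): balance=$231.00 total_interest=$31.00
After 4 (year_end (apply 10% annual interest)): balance=$254.10 total_interest=$54.10
After 5 (month_end (apply 2% monthly interest)): balance=$259.18 total_interest=$59.18
After 6 (withdraw($200)): balance=$59.18 total_interest=$59.18
After 7 (withdraw($100)): balance=$0.00 total_interest=$59.18
After 8 (month_end (apply 2% monthly interest)): balance=$0.00 total_interest=$59.18
After 9 (month_end (apply 2% monthly interest)): balance=$0.00 total_interest=$59.18
After 10 (deposit($1000)): balance=$1000.00 total_interest=$59.18
After 11 (month_end (apply 2% monthly interest)): balance=$1020.00 total_interest=$79.18
After 12 (deposit($1000)): balance=$2020.00 total_interest=$79.18

Answer: 79.18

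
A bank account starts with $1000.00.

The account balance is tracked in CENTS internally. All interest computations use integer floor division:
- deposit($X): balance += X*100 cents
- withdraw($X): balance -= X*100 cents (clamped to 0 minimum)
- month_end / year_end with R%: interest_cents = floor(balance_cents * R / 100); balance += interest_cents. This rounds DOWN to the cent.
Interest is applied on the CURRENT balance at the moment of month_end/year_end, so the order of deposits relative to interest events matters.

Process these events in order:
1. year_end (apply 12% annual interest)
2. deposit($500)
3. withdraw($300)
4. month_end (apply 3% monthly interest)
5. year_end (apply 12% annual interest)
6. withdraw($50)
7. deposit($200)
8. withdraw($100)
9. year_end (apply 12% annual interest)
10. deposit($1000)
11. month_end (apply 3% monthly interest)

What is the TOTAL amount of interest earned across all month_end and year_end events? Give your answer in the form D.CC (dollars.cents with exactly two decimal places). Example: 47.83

After 1 (year_end (apply 12% annual interest)): balance=$1120.00 total_interest=$120.00
After 2 (deposit($500)): balance=$1620.00 total_interest=$120.00
After 3 (withdraw($300)): balance=$1320.00 total_interest=$120.00
After 4 (month_end (apply 3% monthly interest)): balance=$1359.60 total_interest=$159.60
After 5 (year_end (apply 12% annual interest)): balance=$1522.75 total_interest=$322.75
After 6 (withdraw($50)): balance=$1472.75 total_interest=$322.75
After 7 (deposit($200)): balance=$1672.75 total_interest=$322.75
After 8 (withdraw($100)): balance=$1572.75 total_interest=$322.75
After 9 (year_end (apply 12% annual interest)): balance=$1761.48 total_interest=$511.48
After 10 (deposit($1000)): balance=$2761.48 total_interest=$511.48
After 11 (month_end (apply 3% monthly interest)): balance=$2844.32 total_interest=$594.32

Answer: 594.32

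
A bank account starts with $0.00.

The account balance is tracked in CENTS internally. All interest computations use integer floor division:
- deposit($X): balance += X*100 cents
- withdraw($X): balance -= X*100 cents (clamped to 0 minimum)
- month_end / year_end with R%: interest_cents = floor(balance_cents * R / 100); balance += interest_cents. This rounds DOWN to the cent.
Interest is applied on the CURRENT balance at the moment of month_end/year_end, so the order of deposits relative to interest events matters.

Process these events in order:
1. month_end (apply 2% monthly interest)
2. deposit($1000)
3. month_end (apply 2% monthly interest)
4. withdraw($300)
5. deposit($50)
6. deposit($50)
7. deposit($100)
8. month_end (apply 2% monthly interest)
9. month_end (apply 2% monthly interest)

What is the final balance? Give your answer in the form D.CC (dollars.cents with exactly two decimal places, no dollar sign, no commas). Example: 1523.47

Answer: 957.16

Derivation:
After 1 (month_end (apply 2% monthly interest)): balance=$0.00 total_interest=$0.00
After 2 (deposit($1000)): balance=$1000.00 total_interest=$0.00
After 3 (month_end (apply 2% monthly interest)): balance=$1020.00 total_interest=$20.00
After 4 (withdraw($300)): balance=$720.00 total_interest=$20.00
After 5 (deposit($50)): balance=$770.00 total_interest=$20.00
After 6 (deposit($50)): balance=$820.00 total_interest=$20.00
After 7 (deposit($100)): balance=$920.00 total_interest=$20.00
After 8 (month_end (apply 2% monthly interest)): balance=$938.40 total_interest=$38.40
After 9 (month_end (apply 2% monthly interest)): balance=$957.16 total_interest=$57.16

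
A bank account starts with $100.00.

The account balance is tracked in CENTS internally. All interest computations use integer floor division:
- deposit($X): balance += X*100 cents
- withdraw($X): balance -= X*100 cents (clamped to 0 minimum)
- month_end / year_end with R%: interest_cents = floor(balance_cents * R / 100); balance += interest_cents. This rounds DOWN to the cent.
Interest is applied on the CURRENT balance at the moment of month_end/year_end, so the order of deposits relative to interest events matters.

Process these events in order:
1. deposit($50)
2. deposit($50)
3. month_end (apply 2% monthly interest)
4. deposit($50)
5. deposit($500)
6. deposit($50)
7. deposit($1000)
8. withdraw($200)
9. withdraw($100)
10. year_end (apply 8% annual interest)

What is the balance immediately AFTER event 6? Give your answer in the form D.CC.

Answer: 804.00

Derivation:
After 1 (deposit($50)): balance=$150.00 total_interest=$0.00
After 2 (deposit($50)): balance=$200.00 total_interest=$0.00
After 3 (month_end (apply 2% monthly interest)): balance=$204.00 total_interest=$4.00
After 4 (deposit($50)): balance=$254.00 total_interest=$4.00
After 5 (deposit($500)): balance=$754.00 total_interest=$4.00
After 6 (deposit($50)): balance=$804.00 total_interest=$4.00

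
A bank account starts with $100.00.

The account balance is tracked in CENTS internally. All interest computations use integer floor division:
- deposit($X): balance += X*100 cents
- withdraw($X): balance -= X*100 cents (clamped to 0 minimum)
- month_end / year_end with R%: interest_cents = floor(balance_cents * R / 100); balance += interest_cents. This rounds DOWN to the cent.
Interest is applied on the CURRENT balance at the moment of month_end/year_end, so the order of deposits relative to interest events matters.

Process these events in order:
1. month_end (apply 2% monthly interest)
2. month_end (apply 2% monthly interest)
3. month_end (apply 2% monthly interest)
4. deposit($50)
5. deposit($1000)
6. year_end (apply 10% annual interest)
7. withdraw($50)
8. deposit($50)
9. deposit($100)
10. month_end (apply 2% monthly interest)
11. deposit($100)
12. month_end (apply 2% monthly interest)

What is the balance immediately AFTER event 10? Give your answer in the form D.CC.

Answer: 1399.16

Derivation:
After 1 (month_end (apply 2% monthly interest)): balance=$102.00 total_interest=$2.00
After 2 (month_end (apply 2% monthly interest)): balance=$104.04 total_interest=$4.04
After 3 (month_end (apply 2% monthly interest)): balance=$106.12 total_interest=$6.12
After 4 (deposit($50)): balance=$156.12 total_interest=$6.12
After 5 (deposit($1000)): balance=$1156.12 total_interest=$6.12
After 6 (year_end (apply 10% annual interest)): balance=$1271.73 total_interest=$121.73
After 7 (withdraw($50)): balance=$1221.73 total_interest=$121.73
After 8 (deposit($50)): balance=$1271.73 total_interest=$121.73
After 9 (deposit($100)): balance=$1371.73 total_interest=$121.73
After 10 (month_end (apply 2% monthly interest)): balance=$1399.16 total_interest=$149.16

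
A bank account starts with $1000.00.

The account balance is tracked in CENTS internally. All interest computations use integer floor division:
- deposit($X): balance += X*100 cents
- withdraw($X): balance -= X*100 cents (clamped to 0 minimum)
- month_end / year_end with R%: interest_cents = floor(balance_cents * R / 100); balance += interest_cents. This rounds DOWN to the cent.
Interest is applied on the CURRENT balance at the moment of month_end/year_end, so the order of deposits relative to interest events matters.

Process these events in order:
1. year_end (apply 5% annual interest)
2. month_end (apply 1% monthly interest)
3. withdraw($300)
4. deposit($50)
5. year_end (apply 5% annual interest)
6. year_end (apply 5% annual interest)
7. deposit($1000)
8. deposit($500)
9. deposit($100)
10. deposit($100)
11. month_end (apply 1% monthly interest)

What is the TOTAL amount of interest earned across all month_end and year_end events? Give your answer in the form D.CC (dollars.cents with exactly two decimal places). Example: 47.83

After 1 (year_end (apply 5% annual interest)): balance=$1050.00 total_interest=$50.00
After 2 (month_end (apply 1% monthly interest)): balance=$1060.50 total_interest=$60.50
After 3 (withdraw($300)): balance=$760.50 total_interest=$60.50
After 4 (deposit($50)): balance=$810.50 total_interest=$60.50
After 5 (year_end (apply 5% annual interest)): balance=$851.02 total_interest=$101.02
After 6 (year_end (apply 5% annual interest)): balance=$893.57 total_interest=$143.57
After 7 (deposit($1000)): balance=$1893.57 total_interest=$143.57
After 8 (deposit($500)): balance=$2393.57 total_interest=$143.57
After 9 (deposit($100)): balance=$2493.57 total_interest=$143.57
After 10 (deposit($100)): balance=$2593.57 total_interest=$143.57
After 11 (month_end (apply 1% monthly interest)): balance=$2619.50 total_interest=$169.50

Answer: 169.50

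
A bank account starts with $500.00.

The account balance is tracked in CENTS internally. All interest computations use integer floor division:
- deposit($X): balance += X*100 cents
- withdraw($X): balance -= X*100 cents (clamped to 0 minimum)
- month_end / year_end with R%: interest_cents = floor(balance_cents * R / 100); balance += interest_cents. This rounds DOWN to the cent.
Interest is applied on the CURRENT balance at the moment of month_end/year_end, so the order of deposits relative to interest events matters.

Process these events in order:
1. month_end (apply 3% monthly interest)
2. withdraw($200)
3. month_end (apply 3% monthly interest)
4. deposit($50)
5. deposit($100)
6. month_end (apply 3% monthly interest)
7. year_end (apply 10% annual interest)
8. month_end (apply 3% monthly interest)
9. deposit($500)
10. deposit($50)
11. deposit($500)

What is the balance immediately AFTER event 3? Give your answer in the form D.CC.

After 1 (month_end (apply 3% monthly interest)): balance=$515.00 total_interest=$15.00
After 2 (withdraw($200)): balance=$315.00 total_interest=$15.00
After 3 (month_end (apply 3% monthly interest)): balance=$324.45 total_interest=$24.45

Answer: 324.45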